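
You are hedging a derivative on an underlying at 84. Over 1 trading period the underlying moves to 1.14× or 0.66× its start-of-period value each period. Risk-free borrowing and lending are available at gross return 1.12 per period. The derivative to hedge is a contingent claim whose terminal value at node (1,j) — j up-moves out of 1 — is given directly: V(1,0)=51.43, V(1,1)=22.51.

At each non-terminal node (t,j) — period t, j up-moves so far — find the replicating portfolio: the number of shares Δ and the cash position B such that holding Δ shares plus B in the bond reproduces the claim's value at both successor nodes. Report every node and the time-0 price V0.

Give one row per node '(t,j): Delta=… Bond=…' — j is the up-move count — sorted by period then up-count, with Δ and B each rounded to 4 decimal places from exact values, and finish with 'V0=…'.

Risk-neutral probability p* = (R−d)/(u−d) = (1.12−0.66)/(1.14−0.66) = 0.9583.
Terminal values V(1,·): V(1,0)=51.4300, V(1,1)=22.5100
(0,0): S=84.0000. Δ = (V_up−V_dn)/(S_up−S_dn) = (22.5100−51.4300)/(95.7600−55.4400) = -0.7173. V = [p*·22.5100 + (1−p*)·51.4300]/1.12 = 21.1741. B = V − Δ·S = 81.4241.
Root portfolio cost Δ·84+B reproduces V0=21.1741.

(0,0): Delta=-0.7173 Bond=81.4241
V0=21.1741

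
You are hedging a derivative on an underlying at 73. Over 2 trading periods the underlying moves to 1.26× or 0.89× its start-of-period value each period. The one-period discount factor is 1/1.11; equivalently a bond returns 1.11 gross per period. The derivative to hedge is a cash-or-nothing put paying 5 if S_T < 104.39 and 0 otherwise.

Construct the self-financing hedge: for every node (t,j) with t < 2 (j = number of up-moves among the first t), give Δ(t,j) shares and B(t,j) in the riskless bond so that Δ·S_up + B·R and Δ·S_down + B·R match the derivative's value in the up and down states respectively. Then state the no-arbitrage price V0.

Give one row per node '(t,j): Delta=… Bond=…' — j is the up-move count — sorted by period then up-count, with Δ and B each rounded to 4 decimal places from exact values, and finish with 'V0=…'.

(0,0): Delta=-0.0992 Bond=9.8622
(1,0): Delta=0.0000 Bond=4.5045
(1,1): Delta=-0.1469 Bond=15.3397
V0=2.6234

Risk-neutral probability p* = (R−d)/(u−d) = (1.11−0.89)/(1.26−0.89) = 0.5946.
At expiry t=2: V(2,0)=5.0000, V(2,1)=5.0000, V(2,2)=0.0000
(1,0): S=64.9700. Δ = (V_up−V_dn)/(S_up−S_dn) = (5.0000−5.0000)/(81.8622−57.8233) = 0.0000. V = [p*·5.0000 + (1−p*)·5.0000]/1.11 = 4.5045. B = V − Δ·S = 4.5045.
(1,1): S=91.9800. Δ = (V_up−V_dn)/(S_up−S_dn) = (0.0000−5.0000)/(115.8948−81.8622) = -0.1469. V = [p*·0.0000 + (1−p*)·5.0000]/1.11 = 1.8262. B = V − Δ·S = 15.3397.
(0,0): S=73.0000. Δ = (V_up−V_dn)/(S_up−S_dn) = (1.8262−4.5045)/(91.9800−64.9700) = -0.0992. V = [p*·1.8262 + (1−p*)·4.5045]/1.11 = 2.6234. B = V − Δ·S = 9.8622.
Self-financing check: at every node Δ·S+B equals the discounted successor values.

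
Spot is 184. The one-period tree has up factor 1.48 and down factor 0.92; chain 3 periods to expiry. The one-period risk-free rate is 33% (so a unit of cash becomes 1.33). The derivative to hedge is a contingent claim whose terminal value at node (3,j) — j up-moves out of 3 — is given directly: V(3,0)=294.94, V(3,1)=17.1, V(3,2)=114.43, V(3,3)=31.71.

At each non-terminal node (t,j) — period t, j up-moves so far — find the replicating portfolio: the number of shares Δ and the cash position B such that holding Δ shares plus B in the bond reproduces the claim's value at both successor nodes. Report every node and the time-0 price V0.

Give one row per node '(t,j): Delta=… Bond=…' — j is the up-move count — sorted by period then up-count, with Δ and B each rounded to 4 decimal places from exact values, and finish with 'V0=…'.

(0,0): Delta=-0.1432 Bond=56.1436
(1,0): Delta=-0.0251 Bond=54.6758
(1,1): Delta=-0.1701 Bond=81.9862
(2,0): Delta=-3.1858 Bond=564.9560
(2,1): Delta=0.6937 Bond=-107.3679
(2,2): Delta=-0.3665 Bond=188.2159
V0=29.7952

Since d<R<u, set p* = (R−d)/(u−d) = 0.7321; price each node as the discounted p*-expectation of its children.
Terminal values V(3,·): V(3,0)=294.9400, V(3,1)=17.1000, V(3,2)=114.4300, V(3,3)=31.7100
  t=2,j=0: stock 155.7376 → up 230.4916 (V=17.1000), down 143.2786 (V=294.9400). Price 68.8131; hedge Δ=-3.1858, bond B=564.9560.
  t=2,j=1: stock 250.5344 → up 370.7909 (V=114.4300), down 230.4916 (V=17.1000). Price 66.4357; hedge Δ=0.6937, bond B=-107.3679.
  t=2,j=2: stock 403.0336 → up 596.4897 (V=31.7100), down 370.7909 (V=114.4300). Price 40.5016; hedge Δ=-0.3665, bond B=188.2159.
  t=1,j=0: stock 169.2800 → up 250.5344 (V=66.4357), down 155.7376 (V=68.8131). Price 50.4304; hedge Δ=-0.0251, bond B=54.6758.
  t=1,j=1: stock 272.3200 → up 403.0336 (V=40.5016), down 250.5344 (V=66.4357). Price 35.6754; hedge Δ=-0.1701, bond B=81.9862.
  t=0,j=0: stock 184.0000 → up 272.3200 (V=35.6754), down 169.2800 (V=50.4304). Price 29.7952; hedge Δ=-0.1432, bond B=56.1436.
Self-financing check: at every node Δ·S+B equals the discounted successor values.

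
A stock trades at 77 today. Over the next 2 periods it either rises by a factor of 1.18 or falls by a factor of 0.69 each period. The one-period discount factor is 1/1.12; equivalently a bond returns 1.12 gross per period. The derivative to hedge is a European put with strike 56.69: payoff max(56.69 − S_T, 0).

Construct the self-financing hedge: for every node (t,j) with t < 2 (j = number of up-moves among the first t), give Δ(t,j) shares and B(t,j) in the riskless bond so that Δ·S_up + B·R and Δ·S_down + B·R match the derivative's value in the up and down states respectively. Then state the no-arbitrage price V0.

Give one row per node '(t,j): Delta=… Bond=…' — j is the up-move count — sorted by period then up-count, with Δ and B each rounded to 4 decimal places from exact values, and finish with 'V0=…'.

(0,0): Delta=-0.0580 Bond=4.7086
(1,0): Delta=-0.7694 Bond=43.0681
(1,1): Delta=0.0000 Bond=0.0000
V0=0.2394

No-arbitrage ⇒ martingale measure with p* = (R−d)/(u−d) = 0.8776.
Payoff layer (t=2): V(2,0)=20.0303, V(2,1)=0.0000, V(2,2)=0.0000
  t=1,j=0: stock 53.1300 → up 62.6934 (V=0.0000), down 36.6597 (V=20.0303). Price 2.1899; hedge Δ=-0.7694, bond B=43.0681.
  t=1,j=1: stock 90.8600 → up 107.2148 (V=0.0000), down 62.6934 (V=0.0000). Price 0.0000; hedge Δ=0.0000, bond B=0.0000.
  t=0,j=0: stock 77.0000 → up 90.8600 (V=0.0000), down 53.1300 (V=2.1899). Price 0.2394; hedge Δ=-0.0580, bond B=4.7086.
Root portfolio cost Δ·77+B reproduces V0=0.2394.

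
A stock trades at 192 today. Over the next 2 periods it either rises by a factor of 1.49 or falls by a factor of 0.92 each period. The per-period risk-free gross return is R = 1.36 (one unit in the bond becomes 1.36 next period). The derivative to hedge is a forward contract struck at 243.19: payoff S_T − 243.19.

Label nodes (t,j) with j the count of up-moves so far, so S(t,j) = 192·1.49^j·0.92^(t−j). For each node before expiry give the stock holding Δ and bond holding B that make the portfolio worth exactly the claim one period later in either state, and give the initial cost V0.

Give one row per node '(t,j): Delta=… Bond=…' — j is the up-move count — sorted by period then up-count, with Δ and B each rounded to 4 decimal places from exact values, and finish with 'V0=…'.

Since d<R<u, set p* = (R−d)/(u−d) = 0.7719; price each node as the discounted p*-expectation of its children.
At expiry t=2: V(2,0)=-80.6812, V(2,1)=20.0036, V(2,2)=183.0692
Node (1,0) S=176.6400: V=(p*·20.0036+(1−p*)·-80.6812)/1.36=-2.1762; Δ=(20.0036−-80.6812)/(263.1936−162.5088)=1.0000; B=V−Δ·S=-178.8162
Node (1,1) S=286.0800: V=(p*·183.0692+(1−p*)·20.0036)/1.36=107.2638; Δ=(183.0692−20.0036)/(426.2592−263.1936)=1.0000; B=V−Δ·S=-178.8162
Node (0,0) S=192.0000: V=(p*·107.2638+(1−p*)·-2.1762)/1.36=60.5175; Δ=(107.2638−-2.1762)/(286.0800−176.6400)=1.0000; B=V−Δ·S=-131.4825
The time-0 hedge costs 60.5175, which is the no-arbitrage price.

(0,0): Delta=1.0000 Bond=-131.4825
(1,0): Delta=1.0000 Bond=-178.8162
(1,1): Delta=1.0000 Bond=-178.8162
V0=60.5175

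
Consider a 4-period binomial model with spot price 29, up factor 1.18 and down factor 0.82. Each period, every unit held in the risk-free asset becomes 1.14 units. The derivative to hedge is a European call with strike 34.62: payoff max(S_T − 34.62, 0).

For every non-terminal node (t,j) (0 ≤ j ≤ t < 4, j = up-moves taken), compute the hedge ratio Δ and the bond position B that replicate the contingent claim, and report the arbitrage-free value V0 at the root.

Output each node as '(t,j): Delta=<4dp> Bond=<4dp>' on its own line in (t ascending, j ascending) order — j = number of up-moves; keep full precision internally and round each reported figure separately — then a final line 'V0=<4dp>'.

Under the risk-neutral measure, an up-move has probability p* = (R−d)/(u−d) = 0.8889 and values discount at R = 1.14.
Payoff layer (t=4): V(4,0)=0.0000, V(4,1)=0.0000, V(4,2)=0.0000, V(4,3)=4.4513, V(4,4)=21.6046
Node (3,0) S=15.9897: V=(p*·0.0000+(1−p*)·0.0000)/1.14=0.0000; Δ=(0.0000−0.0000)/(18.8678−13.1115)=0.0000; B=V−Δ·S=0.0000
Node (3,1) S=23.0095: V=(p*·0.0000+(1−p*)·0.0000)/1.14=0.0000; Δ=(0.0000−0.0000)/(27.1512−18.8678)=0.0000; B=V−Δ·S=0.0000
Node (3,2) S=33.1113: V=(p*·4.4513+(1−p*)·0.0000)/1.14=3.4708; Δ=(4.4513−0.0000)/(39.0713−27.1512)=0.3734; B=V−Δ·S=-8.8939
Node (3,3) S=47.6479: V=(p*·21.6046+(1−p*)·4.4513)/1.14=17.2795; Δ=(21.6046−4.4513)/(56.2246−39.0713)=1.0000; B=V−Δ·S=-30.3684
Node (2,0) S=19.4996: V=(p*·0.0000+(1−p*)·0.0000)/1.14=0.0000; Δ=(0.0000−0.0000)/(23.0095−15.9897)=0.0000; B=V−Δ·S=0.0000
Node (2,1) S=28.0604: V=(p*·3.4708+(1−p*)·0.0000)/1.14=2.7063; Δ=(3.4708−0.0000)/(33.1113−23.0095)=0.3436; B=V−Δ·S=-6.9348
Node (2,2) S=40.3796: V=(p*·17.2795+(1−p*)·3.4708)/1.14=13.8116; Δ=(17.2795−3.4708)/(47.6479−33.1113)=0.9499; B=V−Δ·S=-24.5459
Node (1,0) S=23.7800: V=(p*·2.7063+(1−p*)·0.0000)/1.14=2.1102; Δ=(2.7063−0.0000)/(28.0604−19.4996)=0.3161; B=V−Δ·S=-5.4073
Node (1,1) S=34.2200: V=(p*·13.8116+(1−p*)·2.7063)/1.14=11.0330; Δ=(13.8116−2.7063)/(40.3796−28.0604)=0.9015; B=V−Δ·S=-19.8150
Node (0,0) S=29.0000: V=(p*·11.0330+(1−p*)·2.1102)/1.14=8.8084; Δ=(11.0330−2.1102)/(34.2200−23.7800)=0.8547; B=V−Δ·S=-15.9773
Root portfolio cost Δ·29+B reproduces V0=8.8084.

(0,0): Delta=0.8547 Bond=-15.9773
(1,0): Delta=0.3161 Bond=-5.4073
(1,1): Delta=0.9015 Bond=-19.8150
(2,0): Delta=0.0000 Bond=0.0000
(2,1): Delta=0.3436 Bond=-6.9348
(2,2): Delta=0.9499 Bond=-24.5459
(3,0): Delta=0.0000 Bond=0.0000
(3,1): Delta=0.0000 Bond=0.0000
(3,2): Delta=0.3734 Bond=-8.8939
(3,3): Delta=1.0000 Bond=-30.3684
V0=8.8084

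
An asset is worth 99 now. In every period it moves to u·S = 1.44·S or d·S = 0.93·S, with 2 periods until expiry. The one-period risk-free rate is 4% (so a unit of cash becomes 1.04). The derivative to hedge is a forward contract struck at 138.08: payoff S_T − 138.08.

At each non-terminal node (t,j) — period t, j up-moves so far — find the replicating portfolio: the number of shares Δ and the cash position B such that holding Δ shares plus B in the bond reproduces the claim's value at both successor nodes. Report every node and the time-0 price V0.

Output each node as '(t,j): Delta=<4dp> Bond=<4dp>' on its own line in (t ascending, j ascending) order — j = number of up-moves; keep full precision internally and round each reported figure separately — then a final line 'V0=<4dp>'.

Risk-neutral probability p* = (R−d)/(u−d) = (1.04−0.93)/(1.44−0.93) = 0.2157.
Payoff layer (t=2): V(2,0)=-52.4549, V(2,1)=-5.4992, V(2,2)=67.2064
(1,0): S=92.0700. Δ = (V_up−V_dn)/(S_up−S_dn) = (-5.4992−-52.4549)/(132.5808−85.6251) = 1.0000. V = [p*·-5.4992 + (1−p*)·-52.4549]/1.04 = -40.6992. B = V − Δ·S = -132.7692.
(1,1): S=142.5600. Δ = (V_up−V_dn)/(S_up−S_dn) = (67.2064−-5.4992)/(205.2864−132.5808) = 1.0000. V = [p*·67.2064 + (1−p*)·-5.4992]/1.04 = 9.7908. B = V − Δ·S = -132.7692.
(0,0): S=99.0000. Δ = (V_up−V_dn)/(S_up−S_dn) = (9.7908−-40.6992)/(142.5600−92.0700) = 1.0000. V = [p*·9.7908 + (1−p*)·-40.6992]/1.04 = -28.6627. B = V − Δ·S = -127.6627.
Root portfolio cost Δ·99+B reproduces V0=-28.6627.

(0,0): Delta=1.0000 Bond=-127.6627
(1,0): Delta=1.0000 Bond=-132.7692
(1,1): Delta=1.0000 Bond=-132.7692
V0=-28.6627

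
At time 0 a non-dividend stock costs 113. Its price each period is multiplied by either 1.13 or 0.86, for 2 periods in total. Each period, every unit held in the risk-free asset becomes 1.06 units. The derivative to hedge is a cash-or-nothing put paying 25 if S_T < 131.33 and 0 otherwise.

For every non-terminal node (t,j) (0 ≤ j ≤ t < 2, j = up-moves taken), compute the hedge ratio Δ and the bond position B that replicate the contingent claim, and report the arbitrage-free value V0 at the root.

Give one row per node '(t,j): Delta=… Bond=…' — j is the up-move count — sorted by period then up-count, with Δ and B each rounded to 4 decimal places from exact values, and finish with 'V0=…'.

Under the risk-neutral measure, an up-move has probability p* = (R−d)/(u−d) = 0.7407 and values discount at R = 1.06.
Payoff layer (t=2): V(2,0)=25.0000, V(2,1)=25.0000, V(2,2)=0.0000
  t=1,j=0: stock 97.1800 → up 109.8134 (V=25.0000), down 83.5748 (V=25.0000). Price 23.5849; hedge Δ=0.0000, bond B=23.5849.
  t=1,j=1: stock 127.6900 → up 144.2897 (V=0.0000), down 109.8134 (V=25.0000). Price 6.1146; hedge Δ=-0.7251, bond B=98.7072.
  t=0,j=0: stock 113.0000 → up 127.6900 (V=6.1146), down 97.1800 (V=23.5849). Price 10.0415; hedge Δ=-0.5726, bond B=74.7463.
Check: Δ(0,0)·S0 + B(0,0) = 10.0415 = V0.

(0,0): Delta=-0.5726 Bond=74.7463
(1,0): Delta=0.0000 Bond=23.5849
(1,1): Delta=-0.7251 Bond=98.7072
V0=10.0415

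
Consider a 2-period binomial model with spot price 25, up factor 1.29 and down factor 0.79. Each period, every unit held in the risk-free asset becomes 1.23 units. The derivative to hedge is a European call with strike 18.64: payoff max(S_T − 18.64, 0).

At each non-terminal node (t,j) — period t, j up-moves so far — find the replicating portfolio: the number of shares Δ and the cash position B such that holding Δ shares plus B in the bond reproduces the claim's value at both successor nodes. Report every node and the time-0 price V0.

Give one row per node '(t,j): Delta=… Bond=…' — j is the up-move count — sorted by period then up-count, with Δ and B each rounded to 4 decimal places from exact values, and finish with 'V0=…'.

Under the risk-neutral measure, an up-move has probability p* = (R−d)/(u−d) = 0.8800 and values discount at R = 1.23.
Payoff layer (t=2): V(2,0)=0.0000, V(2,1)=6.8375, V(2,2)=22.9625
  t=1,j=0: stock 19.7500 → up 25.4775 (V=6.8375), down 15.6025 (V=0.0000). Price 4.8919; hedge Δ=0.6924, bond B=-8.7831.
  t=1,j=1: stock 32.2500 → up 41.6025 (V=22.9625), down 25.4775 (V=6.8375). Price 17.0955; hedge Δ=1.0000, bond B=-15.1545.
  t=0,j=0: stock 25.0000 → up 32.2500 (V=17.0955), down 19.7500 (V=4.8919). Price 12.7082; hedge Δ=0.9763, bond B=-11.6991.
Each (Δ,B) replicates both successor values, so the strategy is self-financing and V0 is arbitrage-free.

(0,0): Delta=0.9763 Bond=-11.6991
(1,0): Delta=0.6924 Bond=-8.7831
(1,1): Delta=1.0000 Bond=-15.1545
V0=12.7082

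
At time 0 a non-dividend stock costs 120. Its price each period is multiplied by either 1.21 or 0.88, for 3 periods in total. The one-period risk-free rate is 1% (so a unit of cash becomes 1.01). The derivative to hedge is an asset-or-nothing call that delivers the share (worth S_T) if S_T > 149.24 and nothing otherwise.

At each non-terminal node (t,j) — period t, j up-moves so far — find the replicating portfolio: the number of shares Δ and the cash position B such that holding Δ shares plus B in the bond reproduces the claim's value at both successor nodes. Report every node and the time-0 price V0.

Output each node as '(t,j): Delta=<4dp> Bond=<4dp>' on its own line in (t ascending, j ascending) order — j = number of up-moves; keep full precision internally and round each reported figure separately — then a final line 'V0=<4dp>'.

Risk-neutral probability p* = (R−d)/(u−d) = (1.01−0.88)/(1.21−0.88) = 0.3939.
Payoff layer (t=3): V(3,0)=0.0000, V(3,1)=0.0000, V(3,2)=154.6090, V(3,3)=212.5873
  t=2,j=0: stock 92.9280 → up 112.4429 (V=0.0000), down 81.7766 (V=0.0000). Price 0.0000; hedge Δ=0.0000, bond B=0.0000.
  t=2,j=1: stock 127.7760 → up 154.6090 (V=154.6090), down 112.4429 (V=0.0000). Price 60.3035; hedge Δ=3.6667, bond B=-408.2085.
  t=2,j=2: stock 175.6920 → up 212.5873 (V=212.5873), down 154.6090 (V=154.6090). Price 175.6920; hedge Δ=1.0000, bond B=0.0000.
  t=1,j=0: stock 105.6000 → up 127.7760 (V=60.3035), down 92.9280 (V=0.0000). Price 23.5207; hedge Δ=1.7305, bond B=-159.2172.
  t=1,j=1: stock 145.2000 → up 175.6920 (V=175.6920), down 127.7760 (V=60.3035). Price 104.7125; hedge Δ=2.4081, bond B=-244.9496.
  t=0,j=0: stock 120.0000 → up 145.2000 (V=104.7125), down 105.6000 (V=23.5207). Price 54.9558; hedge Δ=2.0503, bond B=-191.0798.
Each (Δ,B) replicates both successor values, so the strategy is self-financing and V0 is arbitrage-free.

(0,0): Delta=2.0503 Bond=-191.0798
(1,0): Delta=1.7305 Bond=-159.2172
(1,1): Delta=2.4081 Bond=-244.9496
(2,0): Delta=0.0000 Bond=0.0000
(2,1): Delta=3.6667 Bond=-408.2085
(2,2): Delta=1.0000 Bond=0.0000
V0=54.9558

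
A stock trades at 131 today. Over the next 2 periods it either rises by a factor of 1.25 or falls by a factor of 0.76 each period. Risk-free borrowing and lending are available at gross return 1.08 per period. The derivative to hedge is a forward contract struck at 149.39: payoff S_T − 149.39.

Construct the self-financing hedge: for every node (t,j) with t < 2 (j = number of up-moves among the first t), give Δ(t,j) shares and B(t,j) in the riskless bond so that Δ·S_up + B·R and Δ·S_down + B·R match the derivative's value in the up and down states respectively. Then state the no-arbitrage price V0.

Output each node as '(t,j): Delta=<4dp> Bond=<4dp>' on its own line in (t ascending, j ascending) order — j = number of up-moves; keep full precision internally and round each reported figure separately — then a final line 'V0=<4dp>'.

The replicating-portfolio and risk-neutral prices coincide; use p* = (1.08−0.76)/(1.25−0.76) = 0.6531 for the latter.
At expiry t=2: V(2,0)=-73.7244, V(2,1)=-24.9400, V(2,2)=55.2975
  t=1,j=0: stock 99.5600 → up 124.4500 (V=-24.9400), down 75.6656 (V=-73.7244). Price -38.7641; hedge Δ=1.0000, bond B=-138.3241.
  t=1,j=1: stock 163.7500 → up 204.6875 (V=55.2975), down 124.4500 (V=-24.9400). Price 25.4259; hedge Δ=1.0000, bond B=-138.3241.
  t=0,j=0: stock 131.0000 → up 163.7500 (V=25.4259), down 99.5600 (V=-38.7641). Price 2.9222; hedge Δ=1.0000, bond B=-128.0778.
Each (Δ,B) replicates both successor values, so the strategy is self-financing and V0 is arbitrage-free.

(0,0): Delta=1.0000 Bond=-128.0778
(1,0): Delta=1.0000 Bond=-138.3241
(1,1): Delta=1.0000 Bond=-138.3241
V0=2.9222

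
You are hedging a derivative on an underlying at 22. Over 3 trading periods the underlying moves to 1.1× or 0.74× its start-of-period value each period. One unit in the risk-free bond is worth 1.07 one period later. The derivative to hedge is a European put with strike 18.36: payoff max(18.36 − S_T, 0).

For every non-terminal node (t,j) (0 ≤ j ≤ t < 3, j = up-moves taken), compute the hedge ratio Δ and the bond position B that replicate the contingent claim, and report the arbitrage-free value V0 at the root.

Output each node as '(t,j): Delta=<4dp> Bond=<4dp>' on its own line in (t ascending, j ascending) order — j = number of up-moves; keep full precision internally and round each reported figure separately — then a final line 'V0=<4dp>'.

(0,0): Delta=-0.0894 Bond=2.0506
(1,0): Delta=-0.8043 Bond=13.8330
(1,1): Delta=-0.0457 Bond=1.1361
(2,0): Delta=-1.0000 Bond=17.1589
(2,1): Delta=-0.7923 Bond=14.5869
(2,2): Delta=0.0000 Bond=0.0000
V0=0.0841

No-arbitrage ⇒ martingale measure with p* = (R−d)/(u−d) = 0.9167.
Payoff layer (t=3): V(3,0)=9.4451, V(3,1)=5.1081, V(3,2)=0.0000, V(3,3)=0.0000
(2,0): S=12.0472. Δ = (V_up−V_dn)/(S_up−S_dn) = (5.1081−9.4451)/(13.2519−8.9149) = -1.0000. V = [p*·5.1081 + (1−p*)·9.4451]/1.07 = 5.1117. B = V − Δ·S = 17.1589.
(2,1): S=17.9080. Δ = (V_up−V_dn)/(S_up−S_dn) = (0.0000−5.1081)/(19.6988−13.2519) = -0.7923. V = [p*·0.0000 + (1−p*)·5.1081]/1.07 = 0.3978. B = V − Δ·S = 14.5869.
(2,2): S=26.6200. Δ = (V_up−V_dn)/(S_up−S_dn) = (0.0000−0.0000)/(29.2820−19.6988) = 0.0000. V = [p*·0.0000 + (1−p*)·0.0000]/1.07 = 0.0000. B = V − Δ·S = 0.0000.
(1,0): S=16.2800. Δ = (V_up−V_dn)/(S_up−S_dn) = (0.3978−5.1117)/(17.9080−12.0472) = -0.8043. V = [p*·0.3978 + (1−p*)·5.1117]/1.07 = 0.7389. B = V − Δ·S = 13.8330.
(1,1): S=24.2000. Δ = (V_up−V_dn)/(S_up−S_dn) = (0.0000−0.3978)/(26.6200−17.9080) = -0.0457. V = [p*·0.0000 + (1−p*)·0.3978]/1.07 = 0.0310. B = V − Δ·S = 1.1361.
(0,0): S=22.0000. Δ = (V_up−V_dn)/(S_up−S_dn) = (0.0310−0.7389)/(24.2000−16.2800) = -0.0894. V = [p*·0.0310 + (1−p*)·0.7389]/1.07 = 0.0841. B = V − Δ·S = 2.0506.
The time-0 hedge costs 0.0841, which is the no-arbitrage price.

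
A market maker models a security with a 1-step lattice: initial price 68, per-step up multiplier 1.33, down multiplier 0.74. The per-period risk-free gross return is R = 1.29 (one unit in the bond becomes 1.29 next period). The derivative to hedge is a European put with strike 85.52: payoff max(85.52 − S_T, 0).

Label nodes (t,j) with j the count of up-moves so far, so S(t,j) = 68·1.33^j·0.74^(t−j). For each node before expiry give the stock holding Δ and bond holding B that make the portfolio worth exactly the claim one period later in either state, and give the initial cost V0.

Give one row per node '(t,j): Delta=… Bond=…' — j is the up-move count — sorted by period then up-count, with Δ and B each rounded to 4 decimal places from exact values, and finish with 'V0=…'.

(0,0): Delta=-0.8774 Bond=61.5110
V0=1.8500

Under the risk-neutral measure, an up-move has probability p* = (R−d)/(u−d) = 0.9322 and values discount at R = 1.29.
Terminal payoffs: V(1,0)=35.2000, V(1,1)=0.0000
(0,0): S=68.0000. Δ = (V_up−V_dn)/(S_up−S_dn) = (0.0000−35.2000)/(90.4400−50.3200) = -0.8774. V = [p*·0.0000 + (1−p*)·35.2000]/1.29 = 1.8500. B = V − Δ·S = 61.5110.
Each (Δ,B) replicates both successor values, so the strategy is self-financing and V0 is arbitrage-free.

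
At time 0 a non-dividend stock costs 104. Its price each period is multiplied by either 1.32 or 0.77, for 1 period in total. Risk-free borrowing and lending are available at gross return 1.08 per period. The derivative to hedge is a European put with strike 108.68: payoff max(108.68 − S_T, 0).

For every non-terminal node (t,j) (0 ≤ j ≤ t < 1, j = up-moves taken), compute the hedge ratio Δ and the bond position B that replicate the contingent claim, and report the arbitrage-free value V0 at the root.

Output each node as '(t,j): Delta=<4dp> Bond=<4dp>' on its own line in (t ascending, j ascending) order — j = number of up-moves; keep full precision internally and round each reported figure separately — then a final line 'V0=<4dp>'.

(0,0): Delta=-0.5000 Bond=63.5556
V0=11.5556

Risk-neutral probability p* = (R−d)/(u−d) = (1.08−0.77)/(1.32−0.77) = 0.5636.
Payoff layer (t=1): V(1,0)=28.6000, V(1,1)=0.0000
(0,0): S=104.0000. Δ = (V_up−V_dn)/(S_up−S_dn) = (0.0000−28.6000)/(137.2800−80.0800) = -0.5000. V = [p*·0.0000 + (1−p*)·28.6000]/1.08 = 11.5556. B = V − Δ·S = 63.5556.
Each (Δ,B) replicates both successor values, so the strategy is self-financing and V0 is arbitrage-free.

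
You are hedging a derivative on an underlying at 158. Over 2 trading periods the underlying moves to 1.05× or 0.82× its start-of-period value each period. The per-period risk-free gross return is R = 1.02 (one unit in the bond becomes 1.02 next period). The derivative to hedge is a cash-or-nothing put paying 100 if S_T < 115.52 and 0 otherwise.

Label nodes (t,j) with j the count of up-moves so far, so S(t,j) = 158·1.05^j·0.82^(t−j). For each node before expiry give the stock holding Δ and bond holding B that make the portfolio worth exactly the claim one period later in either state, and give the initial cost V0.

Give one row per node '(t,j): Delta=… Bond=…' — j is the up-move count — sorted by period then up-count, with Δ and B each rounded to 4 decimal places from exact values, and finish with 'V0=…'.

(0,0): Delta=-0.3519 Bond=57.2341
(1,0): Delta=-3.3558 Bond=447.5703
(1,1): Delta=0.0000 Bond=0.0000
V0=1.6353

The replicating-portfolio and risk-neutral prices coincide; use p* = (1.02−0.82)/(1.05−0.82) = 0.8696 for the latter.
Terminal values V(2,·): V(2,0)=100.0000, V(2,1)=0.0000, V(2,2)=0.0000
  t=1,j=0: stock 129.5600 → up 136.0380 (V=0.0000), down 106.2392 (V=100.0000). Price 12.7877; hedge Δ=-3.3558, bond B=447.5703.
  t=1,j=1: stock 165.9000 → up 174.1950 (V=0.0000), down 136.0380 (V=0.0000). Price 0.0000; hedge Δ=0.0000, bond B=0.0000.
  t=0,j=0: stock 158.0000 → up 165.9000 (V=0.0000), down 129.5600 (V=12.7877). Price 1.6353; hedge Δ=-0.3519, bond B=57.2341.
Self-financing check: at every node Δ·S+B equals the discounted successor values.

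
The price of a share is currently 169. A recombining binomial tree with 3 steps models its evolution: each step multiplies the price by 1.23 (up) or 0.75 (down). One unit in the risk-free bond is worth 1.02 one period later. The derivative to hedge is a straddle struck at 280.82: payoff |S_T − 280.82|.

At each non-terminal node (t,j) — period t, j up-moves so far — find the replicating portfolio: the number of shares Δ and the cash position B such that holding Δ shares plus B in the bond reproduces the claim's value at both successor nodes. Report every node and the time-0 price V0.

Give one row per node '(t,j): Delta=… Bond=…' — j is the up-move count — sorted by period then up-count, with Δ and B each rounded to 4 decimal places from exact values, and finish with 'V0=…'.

Since d<R<u, set p* = (R−d)/(u−d) = 0.5625; price each node as the discounted p*-expectation of its children.
At expiry t=3: V(3,0)=209.5231, V(3,1)=163.8931, V(3,2)=89.0599, V(3,3)=33.6665
Node (2,0) S=95.0625: V=(p*·163.8931+(1−p*)·209.5231)/1.02=180.2512; Δ=(163.8931−209.5231)/(116.9269−71.2969)=-1.0000; B=V−Δ·S=275.3137
Node (2,1) S=155.9025: V=(p*·89.0599+(1−p*)·163.8931)/1.02=119.4112; Δ=(89.0599−163.8931)/(191.7601−116.9269)=-1.0000; B=V−Δ·S=275.3137
Node (2,2) S=255.6801: V=(p*·33.6665+(1−p*)·89.0599)/1.02=56.7658; Δ=(33.6665−89.0599)/(314.4865−191.7601)=-0.4514; B=V−Δ·S=172.1687
Node (1,0) S=126.7500: V=(p*·119.4112+(1−p*)·180.2512)/1.02=143.1654; Δ=(119.4112−180.2512)/(155.9025−95.0625)=-1.0000; B=V−Δ·S=269.9154
Node (1,1) S=207.8700: V=(p*·56.7658+(1−p*)·119.4112)/1.02=82.5227; Δ=(56.7658−119.4112)/(255.6801−155.9025)=-0.6279; B=V−Δ·S=213.0340
Node (0,0) S=169.0000: V=(p*·82.5227+(1−p*)·143.1654)/1.02=106.9156; Δ=(82.5227−143.1654)/(207.8700−126.7500)=-0.7476; B=V−Δ·S=233.2545
Root portfolio cost Δ·169+B reproduces V0=106.9156.

(0,0): Delta=-0.7476 Bond=233.2545
(1,0): Delta=-1.0000 Bond=269.9154
(1,1): Delta=-0.6279 Bond=213.0340
(2,0): Delta=-1.0000 Bond=275.3137
(2,1): Delta=-1.0000 Bond=275.3137
(2,2): Delta=-0.4514 Bond=172.1687
V0=106.9156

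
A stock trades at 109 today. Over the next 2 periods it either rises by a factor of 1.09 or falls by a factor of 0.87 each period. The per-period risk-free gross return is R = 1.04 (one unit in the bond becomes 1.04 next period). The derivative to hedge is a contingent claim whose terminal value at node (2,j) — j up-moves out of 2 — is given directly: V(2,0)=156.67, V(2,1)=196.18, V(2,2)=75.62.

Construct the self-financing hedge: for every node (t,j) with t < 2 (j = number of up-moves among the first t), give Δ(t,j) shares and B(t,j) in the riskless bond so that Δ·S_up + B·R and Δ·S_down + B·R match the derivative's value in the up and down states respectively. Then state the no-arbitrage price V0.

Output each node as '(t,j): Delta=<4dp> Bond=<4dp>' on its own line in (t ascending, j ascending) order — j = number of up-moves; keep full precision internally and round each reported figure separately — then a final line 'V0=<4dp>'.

The replicating-portfolio and risk-neutral prices coincide; use p* = (1.04−0.87)/(1.09−0.87) = 0.7727 for the latter.
Terminal payoffs: V(2,0)=156.6700, V(2,1)=196.1800, V(2,2)=75.6200
  t=1,j=0: stock 94.8300 → up 103.3647 (V=196.1800), down 82.5021 (V=156.6700). Price 180.0004; hedge Δ=1.8938, bond B=0.4095.
  t=1,j=1: stock 118.8100 → up 129.5029 (V=75.6200), down 103.3647 (V=196.1800). Price 99.0577; hedge Δ=-4.6124, bond B=647.0577.
  t=0,j=0: stock 109.0000 → up 118.8100 (V=99.0577), down 94.8300 (V=180.0004). Price 112.9363; hedge Δ=-3.3754, bond B=480.8579.
Each (Δ,B) replicates both successor values, so the strategy is self-financing and V0 is arbitrage-free.

(0,0): Delta=-3.3754 Bond=480.8579
(1,0): Delta=1.8938 Bond=0.4095
(1,1): Delta=-4.6124 Bond=647.0577
V0=112.9363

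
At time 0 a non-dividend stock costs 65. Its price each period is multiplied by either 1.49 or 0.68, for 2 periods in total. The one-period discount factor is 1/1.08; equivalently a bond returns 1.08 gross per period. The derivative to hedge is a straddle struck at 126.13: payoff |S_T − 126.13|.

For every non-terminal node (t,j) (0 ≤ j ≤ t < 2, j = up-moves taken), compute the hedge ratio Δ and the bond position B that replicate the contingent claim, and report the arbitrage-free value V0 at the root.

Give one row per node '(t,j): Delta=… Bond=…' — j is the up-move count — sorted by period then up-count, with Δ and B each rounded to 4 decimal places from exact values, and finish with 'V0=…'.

(0,0): Delta=-0.6843 Bond=95.2153
(1,0): Delta=-1.0000 Bond=116.7870
(1,1): Delta=-0.5366 Bond=88.5291
V0=50.7367

No-arbitrage ⇒ martingale measure with p* = (R−d)/(u−d) = 0.4938.
Payoff layer (t=2): V(2,0)=96.0740, V(2,1)=60.2720, V(2,2)=18.1765
Node (1,0) S=44.2000: V=(p*·60.2720+(1−p*)·96.0740)/1.08=72.5870; Δ=(60.2720−96.0740)/(65.8580−30.0560)=-1.0000; B=V−Δ·S=116.7870
Node (1,1) S=96.8500: V=(p*·18.1765+(1−p*)·60.2720)/1.08=36.5594; Δ=(18.1765−60.2720)/(144.3065−65.8580)=-0.5366; B=V−Δ·S=88.5291
Node (0,0) S=65.0000: V=(p*·36.5594+(1−p*)·72.5870)/1.08=50.7367; Δ=(36.5594−72.5870)/(96.8500−44.2000)=-0.6843; B=V−Δ·S=95.2153
Self-financing check: at every node Δ·S+B equals the discounted successor values.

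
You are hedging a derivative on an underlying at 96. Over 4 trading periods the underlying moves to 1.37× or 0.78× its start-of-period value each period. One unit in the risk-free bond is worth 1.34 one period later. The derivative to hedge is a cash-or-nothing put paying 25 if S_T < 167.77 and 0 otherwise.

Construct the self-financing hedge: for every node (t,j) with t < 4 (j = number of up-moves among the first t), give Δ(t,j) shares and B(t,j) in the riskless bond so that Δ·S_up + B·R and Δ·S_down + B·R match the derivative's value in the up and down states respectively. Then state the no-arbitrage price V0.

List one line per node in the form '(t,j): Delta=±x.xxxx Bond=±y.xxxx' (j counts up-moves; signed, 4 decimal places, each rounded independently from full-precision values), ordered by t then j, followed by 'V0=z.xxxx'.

(0,0): Delta=-0.0252 Bond=2.5324
(1,0): Delta=-0.2839 Bond=22.7651
(1,1): Delta=-0.0173 Bond=2.3556
(2,0): Delta=0.0000 Bond=13.9229
(2,1): Delta=-0.2926 Bond=31.3936
(2,2): Delta=-0.0089 Bond=1.6439
(3,0): Delta=0.0000 Bond=18.6567
(3,1): Delta=0.0000 Bond=18.6567
(3,2): Delta=-0.3015 Bond=43.3215
(3,3): Delta=0.0000 Bond=0.0000
V0=0.1123

Under the risk-neutral measure, an up-move has probability p* = (R−d)/(u−d) = 0.9492 and values discount at R = 1.34.
Terminal values V(4,·): V(4,0)=25.0000, V(4,1)=25.0000, V(4,2)=25.0000, V(4,3)=0.0000, V(4,4)=0.0000
(3,0): S=45.5570. Δ = (V_up−V_dn)/(S_up−S_dn) = (25.0000−25.0000)/(62.4131−35.5345) = 0.0000. V = [p*·25.0000 + (1−p*)·25.0000]/1.34 = 18.6567. B = V − Δ·S = 18.6567.
(3,1): S=80.0168. Δ = (V_up−V_dn)/(S_up−S_dn) = (25.0000−25.0000)/(109.6230−62.4131) = 0.0000. V = [p*·25.0000 + (1−p*)·25.0000]/1.34 = 18.6567. B = V − Δ·S = 18.6567.
(3,2): S=140.5423. Δ = (V_up−V_dn)/(S_up−S_dn) = (0.0000−25.0000)/(192.5429−109.6230) = -0.3015. V = [p*·0.0000 + (1−p*)·25.0000]/1.34 = 0.9486. B = V − Δ·S = 43.3215.
(3,3): S=246.8499. Δ = (V_up−V_dn)/(S_up−S_dn) = (0.0000−0.0000)/(338.1843−192.5429) = 0.0000. V = [p*·0.0000 + (1−p*)·0.0000]/1.34 = 0.0000. B = V − Δ·S = 0.0000.
(2,0): S=58.4064. Δ = (V_up−V_dn)/(S_up−S_dn) = (18.6567−18.6567)/(80.0168−45.5570) = 0.0000. V = [p*·18.6567 + (1−p*)·18.6567]/1.34 = 13.9229. B = V − Δ·S = 13.9229.
(2,1): S=102.5856. Δ = (V_up−V_dn)/(S_up−S_dn) = (0.9486−18.6567)/(140.5423−80.0168) = -0.2926. V = [p*·0.9486 + (1−p*)·18.6567]/1.34 = 1.3799. B = V − Δ·S = 31.3936.
(2,2): S=180.1824. Δ = (V_up−V_dn)/(S_up−S_dn) = (0.0000−0.9486)/(246.8499−140.5423) = -0.0089. V = [p*·0.0000 + (1−p*)·0.9486]/1.34 = 0.0360. B = V − Δ·S = 1.6439.
(1,0): S=74.8800. Δ = (V_up−V_dn)/(S_up−S_dn) = (1.3799−13.9229)/(102.5856−58.4064) = -0.2839. V = [p*·1.3799 + (1−p*)·13.9229]/1.34 = 1.5057. B = V − Δ·S = 22.7651.
(1,1): S=131.5200. Δ = (V_up−V_dn)/(S_up−S_dn) = (0.0360−1.3799)/(180.1824−102.5856) = -0.0173. V = [p*·0.0360 + (1−p*)·1.3799]/1.34 = 0.0779. B = V − Δ·S = 2.3556.
(0,0): S=96.0000. Δ = (V_up−V_dn)/(S_up−S_dn) = (0.0779−1.5057)/(131.5200−74.8800) = -0.0252. V = [p*·0.0779 + (1−p*)·1.5057]/1.34 = 0.1123. B = V − Δ·S = 2.5324.
The time-0 hedge costs 0.1123, which is the no-arbitrage price.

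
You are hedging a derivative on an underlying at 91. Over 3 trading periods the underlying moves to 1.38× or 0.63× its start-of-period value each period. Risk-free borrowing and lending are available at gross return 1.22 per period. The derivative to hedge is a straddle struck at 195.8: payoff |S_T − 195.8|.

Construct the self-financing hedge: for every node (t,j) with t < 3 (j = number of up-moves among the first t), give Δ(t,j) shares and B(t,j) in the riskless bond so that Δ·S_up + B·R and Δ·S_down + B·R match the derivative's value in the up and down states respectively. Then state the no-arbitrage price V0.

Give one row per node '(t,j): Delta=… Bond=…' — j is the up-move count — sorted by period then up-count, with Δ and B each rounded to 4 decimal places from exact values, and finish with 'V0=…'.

(0,0): Delta=-0.4718 Bond=83.0059
(1,0): Delta=-1.0000 Bond=131.5507
(1,1): Delta=-0.4064 Bond=93.0547
(2,0): Delta=-1.0000 Bond=160.4918
(2,1): Delta=-1.0000 Bond=160.4918
(2,2): Delta=-0.3329 Bond=100.7905
V0=40.0749

The replicating-portfolio and risk-neutral prices coincide; use p* = (1.22−0.63)/(1.38−0.63) = 0.7867 for the latter.
At expiry t=3: V(3,0)=173.0457, V(3,1)=145.9573, V(3,2)=86.6207, V(3,3)=43.3546
  t=2,j=0: stock 36.1179 → up 49.8427 (V=145.9573), down 22.7543 (V=173.0457). Price 124.3739; hedge Δ=-1.0000, bond B=160.4918.
  t=2,j=1: stock 79.1154 → up 109.1793 (V=86.6207), down 49.8427 (V=145.9573). Price 81.3764; hedge Δ=-1.0000, bond B=160.4918.
  t=2,j=2: stock 173.3004 → up 239.1546 (V=43.3546), down 109.1793 (V=86.6207). Price 43.1022; hedge Δ=-0.3329, bond B=100.7905.
  t=1,j=0: stock 57.3300 → up 79.1154 (V=81.3764), down 36.1179 (V=124.3739). Price 74.2207; hedge Δ=-1.0000, bond B=131.5507.
  t=1,j=1: stock 125.5800 → up 173.3004 (V=43.1022), down 79.1154 (V=81.3764). Price 42.0224; hedge Δ=-0.4064, bond B=93.0547.
  t=0,j=0: stock 91.0000 → up 125.5800 (V=42.0224), down 57.3300 (V=74.2207). Price 40.0749; hedge Δ=-0.4718, bond B=83.0059.
Check: Δ(0,0)·S0 + B(0,0) = 40.0749 = V0.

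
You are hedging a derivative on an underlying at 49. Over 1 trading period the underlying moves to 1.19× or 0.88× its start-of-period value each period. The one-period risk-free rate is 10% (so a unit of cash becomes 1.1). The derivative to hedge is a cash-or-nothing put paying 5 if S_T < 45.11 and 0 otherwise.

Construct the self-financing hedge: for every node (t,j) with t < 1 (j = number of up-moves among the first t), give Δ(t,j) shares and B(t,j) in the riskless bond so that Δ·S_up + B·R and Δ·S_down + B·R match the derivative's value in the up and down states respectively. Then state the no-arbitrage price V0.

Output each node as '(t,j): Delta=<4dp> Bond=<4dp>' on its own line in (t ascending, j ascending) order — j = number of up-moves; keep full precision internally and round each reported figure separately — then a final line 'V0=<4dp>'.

(0,0): Delta=-0.3292 Bond=17.4487
V0=1.3196

No-arbitrage ⇒ martingale measure with p* = (R−d)/(u−d) = 0.7097.
Terminal payoffs: V(1,0)=5.0000, V(1,1)=0.0000
(0,0): S=49.0000. Δ = (V_up−V_dn)/(S_up−S_dn) = (0.0000−5.0000)/(58.3100−43.1200) = -0.3292. V = [p*·0.0000 + (1−p*)·5.0000]/1.1 = 1.3196. B = V − Δ·S = 17.4487.
Root portfolio cost Δ·49+B reproduces V0=1.3196.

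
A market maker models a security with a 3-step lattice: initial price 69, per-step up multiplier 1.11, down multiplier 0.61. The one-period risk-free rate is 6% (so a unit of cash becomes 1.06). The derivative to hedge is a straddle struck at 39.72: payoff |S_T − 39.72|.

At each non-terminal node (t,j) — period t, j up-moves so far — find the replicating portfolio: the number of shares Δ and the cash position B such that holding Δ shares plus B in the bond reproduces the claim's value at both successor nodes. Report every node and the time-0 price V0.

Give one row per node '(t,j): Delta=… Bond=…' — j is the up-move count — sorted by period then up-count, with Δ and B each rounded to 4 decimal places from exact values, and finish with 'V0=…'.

Risk-neutral probability p* = (R−d)/(u−d) = (1.06−0.61)/(1.11−0.61) = 0.9000.
At expiry t=3: V(3,0)=24.0583, V(3,1)=11.2209, V(3,2)=12.1391, V(3,3)=54.6465
Node (2,0) S=25.6749: V=(p*·11.2209+(1−p*)·24.0583)/1.06=11.7968; Δ=(11.2209−24.0583)/(28.4991−15.6617)=-1.0000; B=V−Δ·S=37.4717
Node (2,1) S=46.7199: V=(p*·12.1391+(1−p*)·11.2209)/1.06=11.3653; Δ=(12.1391−11.2209)/(51.8591−28.4991)=0.0393; B=V−Δ·S=9.5289
Node (2,2) S=85.0149: V=(p*·54.6465+(1−p*)·12.1391)/1.06=47.5432; Δ=(54.6465−12.1391)/(94.3665−51.8591)=1.0000; B=V−Δ·S=-37.4717
Node (1,0) S=42.0900: V=(p*·11.3653+(1−p*)·11.7968)/1.06=10.7627; Δ=(11.3653−11.7968)/(46.7199−25.6749)=-0.0205; B=V−Δ·S=11.6256
Node (1,1) S=76.5900: V=(p*·47.5432+(1−p*)·11.3653)/1.06=41.4391; Δ=(47.5432−11.3653)/(85.0149−46.7199)=0.9447; B=V−Δ·S=-30.9166
Node (0,0) S=69.0000: V=(p*·41.4391+(1−p*)·10.7627)/1.06=36.1995; Δ=(41.4391−10.7627)/(76.5900−42.0900)=0.8892; B=V−Δ·S=-25.1532
Each (Δ,B) replicates both successor values, so the strategy is self-financing and V0 is arbitrage-free.

(0,0): Delta=0.8892 Bond=-25.1532
(1,0): Delta=-0.0205 Bond=11.6256
(1,1): Delta=0.9447 Bond=-30.9166
(2,0): Delta=-1.0000 Bond=37.4717
(2,1): Delta=0.0393 Bond=9.5289
(2,2): Delta=1.0000 Bond=-37.4717
V0=36.1995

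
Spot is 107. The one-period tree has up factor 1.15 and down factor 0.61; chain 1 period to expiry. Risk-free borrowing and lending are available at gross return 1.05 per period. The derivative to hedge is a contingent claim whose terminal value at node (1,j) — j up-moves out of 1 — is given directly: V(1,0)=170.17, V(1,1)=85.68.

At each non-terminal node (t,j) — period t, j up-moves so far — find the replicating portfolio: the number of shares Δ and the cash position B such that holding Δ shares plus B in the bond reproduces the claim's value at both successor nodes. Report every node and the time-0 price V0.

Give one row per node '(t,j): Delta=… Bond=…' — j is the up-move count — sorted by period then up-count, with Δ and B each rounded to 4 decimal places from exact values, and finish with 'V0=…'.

The replicating-portfolio and risk-neutral prices coincide; use p* = (1.05−0.61)/(1.15−0.61) = 0.8148 for the latter.
Payoff layer (t=1): V(1,0)=170.1700, V(1,1)=85.6800
Node (0,0) S=107.0000: V=(p*·85.6800+(1−p*)·170.1700)/1.05=96.5012; Δ=(85.6800−170.1700)/(123.0500−65.2700)=-1.4623; B=V−Δ·S=252.9642
Check: Δ(0,0)·S0 + B(0,0) = 96.5012 = V0.

(0,0): Delta=-1.4623 Bond=252.9642
V0=96.5012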